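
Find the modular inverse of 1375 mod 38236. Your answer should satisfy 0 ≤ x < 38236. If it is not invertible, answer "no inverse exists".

Euclidean algorithm on 38236, 1375:
38236 = 27×1375 + 1111
1375 = 1×1111 + 264
1111 = 4×264 + 55
264 = 4×55 + 44
55 = 1×44 + 11
44 = 4×11 + 0
Since gcd = 11 > 1, 1375 is not a unit mod 38236.

no inverse exists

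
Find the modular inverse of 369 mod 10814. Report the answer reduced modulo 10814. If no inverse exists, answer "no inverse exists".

gcd(10814, 369) by repeated division:
10814 = 29·369 + 113
369 = 3·113 + 30
113 = 3·30 + 23
30 = 1·23 + 7
23 = 3·7 + 2
7 = 3·2 + 1
2 = 2·1 + 0
gcd = 1, so the inverse exists. Back-substitute:
1 = 7 − 3·2
1 = −3·23 + 10·7
1 = 10·30 − 13·23
1 = −13·113 + 49·30
1 = 49·369 − 160·113
1 = −160·10814 + 4689·369
So 369·4689 ≡ 1 (mod 10814).

4689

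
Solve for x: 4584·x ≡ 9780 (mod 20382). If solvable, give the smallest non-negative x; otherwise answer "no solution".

First find gcd(4584, 20382):
20382 = 4*4584 + 2046
4584 = 2*2046 + 492
2046 = 4*492 + 78
492 = 6*78 + 24
78 = 3*24 + 6
24 = 4*6 + 0
gcd = 6 and 6 | 9780, so solutions exist. Divide through by 6: 764x ≡ 1630 (mod 3397).
Now find 764⁻¹ mod 3397:
3397 = 4*764 + 341
764 = 2*341 + 82
341 = 4*82 + 13
82 = 6*13 + 4
13 = 3*4 + 1
4 = 4*1 + 0
Back-substitute:
1 = 13 − 3·4
1 = −3·82 + 19·13
1 = 19·341 − 79·82
1 = −79·764 + 177·341
1 = 177·3397 − 787·764
So 764·(-787) ≡ 1 (mod 3397), i.e. 764⁻¹ ≡ 2610.
Then x ≡ 2610·1630 ≡ 1256 (mod 3397); the smallest non-negative solution is x = 1256.

1256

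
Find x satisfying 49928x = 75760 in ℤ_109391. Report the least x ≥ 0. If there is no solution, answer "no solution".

First find gcd(49928, 109391):
109391 = 2*49928 + 9535
49928 = 5*9535 + 2253
9535 = 4*2253 + 523
2253 = 4*523 + 161
523 = 3*161 + 40
161 = 4*40 + 1
40 = 40*1 + 0
gcd = 1, so a unique solution mod 109391 exists.
Back-substitute for the Bézout coefficients:
1 = 161 − 4·40
1 = −4·523 + 13·161
1 = 13·2253 − 56·523
1 = −56·9535 + 237·2253
1 = 237·49928 − 1241·9535
1 = −1241·109391 + 2719·49928
So 49928·(2719) ≡ 1 (mod 109391), giving 49928⁻¹ ≡ 2719.
x ≡ 49928⁻¹·75760 ≡ 2719·75760 ≡ 8187 (mod 109391).

8187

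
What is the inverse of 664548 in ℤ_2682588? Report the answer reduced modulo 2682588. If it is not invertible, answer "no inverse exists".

Compute gcd(664548, 2682588):
2682588 = 4·664548 + 24396
664548 = 27·24396 + 5856
24396 = 4·5856 + 972
5856 = 6·972 + 24
972 = 40·24 + 12
24 = 2·12 + 0
Since gcd = 12 > 1, 664548 is not a unit mod 2682588.

no inverse exists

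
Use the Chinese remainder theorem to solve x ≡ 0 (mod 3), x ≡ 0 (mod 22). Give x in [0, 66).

Write x = 0 + 3·k. Then 3·k ≡ 0 − 0 ≡ 0 (mod 22).
Need 3⁻¹ mod 22. Extended Euclid on (22, 3):
22 = 7×3 + 1
3 = 3×1 + 0
Back-substitute:
1 = 22 − 7·3
3⁻¹ ≡ 15 (mod 22), so k ≡ 15·0 ≡ 0 (mod 22).
x = 0 + 3·0 = 0.

0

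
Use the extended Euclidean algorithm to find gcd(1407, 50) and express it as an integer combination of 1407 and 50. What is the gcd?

Apply Euclid's algorithm to 1407 and 50:
1407 = 28·50 + 7
50 = 7·7 + 1
7 = 7·1 + 0
gcd(1407, 50) = 1.
Express as a combination:
1 = 50 − 7·7
1 = −7·1407 + 197·50
So 1 = (-7)·1407 + (197)·50.

1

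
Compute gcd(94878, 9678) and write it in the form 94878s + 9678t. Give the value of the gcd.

6

Apply Euclid's algorithm to 94878 and 9678:
94878 = 9·9678 + 7776
9678 = 1·7776 + 1902
7776 = 4·1902 + 168
1902 = 11·168 + 54
168 = 3·54 + 6
54 = 9·6 + 0
gcd(94878, 9678) = 6.
Express as a combination:
6 = 168 − 3·54
6 = −3·1902 + 34·168
6 = 34·7776 − 139·1902
6 = −139·9678 + 173·7776
6 = 173·94878 − 1696·9678
So 6 = (173)·94878 + (-1696)·9678.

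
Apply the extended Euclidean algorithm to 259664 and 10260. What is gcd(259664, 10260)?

Euclidean algorithm:
259664 = 25*10260 + 3164
10260 = 3*3164 + 768
3164 = 4*768 + 92
768 = 8*92 + 32
92 = 2*32 + 28
32 = 1*28 + 4
28 = 7*4 + 0
gcd(259664, 10260) = 4.
Back-substituting:
4 = 32 − 28
4 = −92 + 3·32
4 = 3·768 − 25·92
4 = −25·3164 + 103·768
4 = 103·10260 − 334·3164
4 = −334·259664 + 8453·10260
So 4 = (-334)·259664 + (8453)·10260.

4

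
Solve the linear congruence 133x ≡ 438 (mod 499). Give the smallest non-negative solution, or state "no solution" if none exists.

First find gcd(133, 499):
499 = 3·133 + 100
133 = 1·100 + 33
100 = 3·33 + 1
33 = 33·1 + 0
gcd = 1, so a unique solution mod 499 exists.
Back-substitute for the Bézout coefficients:
1 = 100 − 3·33
1 = −3·133 + 4·100
1 = 4·499 − 15·133
So 133·(-15) ≡ 1 (mod 499), giving 133⁻¹ ≡ 484.
x ≡ 133⁻¹·438 ≡ 484·438 ≡ 416 (mod 499).

416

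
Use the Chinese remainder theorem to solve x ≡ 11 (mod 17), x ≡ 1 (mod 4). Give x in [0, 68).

45

Write x = 11 + 17·k. Then 17·k ≡ 1 − 11 ≡ 2 (mod 4).
Need 17⁻¹ mod 4. Extended Euclid on (4, 1):
4 = 4×1 + 0
17⁻¹ ≡ 1 (mod 4), so k ≡ 1·2 ≡ 2 (mod 4).
x = 11 + 17·2 = 45.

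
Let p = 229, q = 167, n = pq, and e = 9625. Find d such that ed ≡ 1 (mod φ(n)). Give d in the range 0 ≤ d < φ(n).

φ(n) = (p−1)(q−1) = 228·166 = 37848.
Need d with 9625·d ≡ 1 (mod 37848). Apply the extended Euclidean algorithm:
37848 = 3·9625 + 8973
9625 = 1·8973 + 652
8973 = 13·652 + 497
652 = 1·497 + 155
497 = 3·155 + 32
155 = 4·32 + 27
32 = 1·27 + 5
27 = 5·5 + 2
5 = 2·2 + 1
2 = 2·1 + 0
Back-substitute:
1 = 5 − 2·2
1 = −2·27 + 11·5
1 = 11·32 − 13·27
1 = −13·155 + 63·32
1 = 63·497 − 202·155
1 = −202·652 + 265·497
1 = 265·8973 − 3647·652
1 = −3647·9625 + 3912·8973
1 = 3912·37848 − 15383·9625
So 9625·(-15383) ≡ 1 (mod 37848), hence d ≡ -15383 ≡ 22465 (mod 37848).

22465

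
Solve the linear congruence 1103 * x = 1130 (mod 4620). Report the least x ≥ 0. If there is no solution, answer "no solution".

3310

First find gcd(1103, 4620):
4620 = 4·1103 + 208
1103 = 5·208 + 63
208 = 3·63 + 19
63 = 3·19 + 6
19 = 3·6 + 1
6 = 6·1 + 0
gcd = 1, so a unique solution mod 4620 exists.
Back-substitute for the Bézout coefficients:
1 = 19 − 3·6
1 = −3·63 + 10·19
1 = 10·208 − 33·63
1 = −33·1103 + 175·208
1 = 175·4620 − 733·1103
So 1103·(-733) ≡ 1 (mod 4620), giving 1103⁻¹ ≡ 3887.
x ≡ 1103⁻¹·1130 ≡ 3887·1130 ≡ 3310 (mod 4620).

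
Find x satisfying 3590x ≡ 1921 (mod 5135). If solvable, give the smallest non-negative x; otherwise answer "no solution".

gcd(3590, 5135):
5135 = 1*3590 + 1545
3590 = 2*1545 + 500
1545 = 3*500 + 45
500 = 11*45 + 5
45 = 9*5 + 0
gcd = 5, but 5 ∤ 1921, so the congruence has no solution.

no solution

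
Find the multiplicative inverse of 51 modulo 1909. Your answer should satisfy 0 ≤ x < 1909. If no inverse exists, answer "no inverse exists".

Extended Euclidean algorithm:
1909 = 37×51 + 22
51 = 2×22 + 7
22 = 3×7 + 1
7 = 7×1 + 0
The gcd is 1. Working backward:
1 = 22 − 3·7
1 = −3·51 + 7·22
1 = 7·1909 − 262·51
Thus 51·(-262) ≡ 1 (mod 1909); reducing, -262 mod 1909 = 1647.

1647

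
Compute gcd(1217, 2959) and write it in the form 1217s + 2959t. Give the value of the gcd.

1

Euclidean algorithm:
2959 = 2*1217 + 525
1217 = 2*525 + 167
525 = 3*167 + 24
167 = 6*24 + 23
24 = 1*23 + 1
23 = 23*1 + 0
gcd(1217, 2959) = 1.
Express as a combination:
1 = 24 − 23
1 = −167 + 7·24
1 = 7·525 − 22·167
1 = −22·1217 + 51·525
1 = 51·2959 − 124·1217
So 1 = (51)·2959 + (-124)·1217.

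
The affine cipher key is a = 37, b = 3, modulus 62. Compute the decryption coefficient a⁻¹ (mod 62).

Extended Euclidean algorithm:
62 = 1×37 + 25
37 = 1×25 + 12
25 = 2×12 + 1
12 = 12×1 + 0
Since gcd(37, 62) = 1, back-substitute to write 1 as a combination:
1 = 25 − 2·12
1 = −2·37 + 3·25
1 = 3·62 − 5·37
So 37·(-5) ≡ 1 (mod 62), and -5 ≡ 57 (mod 62).

57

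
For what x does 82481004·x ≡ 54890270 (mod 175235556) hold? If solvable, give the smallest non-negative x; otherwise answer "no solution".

gcd(82481004, 175235556):
175235556 = 2*82481004 + 10273548
82481004 = 8*10273548 + 292620
10273548 = 35*292620 + 31848
292620 = 9*31848 + 5988
31848 = 5*5988 + 1908
5988 = 3*1908 + 264
1908 = 7*264 + 60
264 = 4*60 + 24
60 = 2*24 + 12
24 = 2*12 + 0
gcd = 12, but 12 ∤ 54890270, so the congruence has no solution.

no solution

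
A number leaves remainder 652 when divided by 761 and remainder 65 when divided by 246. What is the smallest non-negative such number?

127739

Write x = 652 + 761·k. Then 761·k ≡ 65 − 652 ≡ 151 (mod 246).
Need 761⁻¹ mod 246. Extended Euclid on (246, 23):
246 = 10×23 + 16
23 = 1×16 + 7
16 = 2×7 + 2
7 = 3×2 + 1
2 = 2×1 + 0
Back-substitute:
1 = 7 − 3·2
1 = −3·16 + 7·7
1 = 7·23 − 10·16
1 = −10·246 + 107·23
761⁻¹ ≡ 107 (mod 246), so k ≡ 107·151 ≡ 167 (mod 246).
x = 652 + 761·167 = 127739.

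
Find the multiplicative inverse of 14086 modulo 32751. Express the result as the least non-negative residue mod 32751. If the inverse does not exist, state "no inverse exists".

Apply the Euclidean algorithm to 32751 and 14086:
32751 = 2·14086 + 4579
14086 = 3·4579 + 349
4579 = 13·349 + 42
349 = 8·42 + 13
42 = 3·13 + 3
13 = 4·3 + 1
3 = 3·1 + 0
gcd = 1, so the inverse exists. Back-substitute:
1 = 13 − 4·3
1 = −4·42 + 13·13
1 = 13·349 − 108·42
1 = −108·4579 + 1417·349
1 = 1417·14086 − 4359·4579
1 = −4359·32751 + 10135·14086
So 14086·10135 ≡ 1 (mod 32751).

10135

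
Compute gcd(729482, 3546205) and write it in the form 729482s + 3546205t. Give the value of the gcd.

13

Apply Euclid's algorithm to 3546205 and 729482:
3546205 = 4×729482 + 628277
729482 = 1×628277 + 101205
628277 = 6×101205 + 21047
101205 = 4×21047 + 17017
21047 = 1×17017 + 4030
17017 = 4×4030 + 897
4030 = 4×897 + 442
897 = 2×442 + 13
442 = 34×13 + 0
gcd(729482, 3546205) = 13.
Working backward:
13 = 897 − 2·442
13 = −2·4030 + 9·897
13 = 9·17017 − 38·4030
13 = −38·21047 + 47·17017
13 = 47·101205 − 226·21047
13 = −226·628277 + 1403·101205
13 = 1403·729482 − 1629·628277
13 = −1629·3546205 + 7919·729482
So 13 = (-1629)·3546205 + (7919)·729482.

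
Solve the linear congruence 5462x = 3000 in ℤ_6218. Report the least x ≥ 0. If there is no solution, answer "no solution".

1970

First find gcd(5462, 6218):
6218 = 1·5462 + 756
5462 = 7·756 + 170
756 = 4·170 + 76
170 = 2·76 + 18
76 = 4·18 + 4
18 = 4·4 + 2
4 = 2·2 + 0
gcd = 2 and 2 | 3000, so solutions exist. Divide through by 2: 2731x ≡ 1500 (mod 3109).
Now find 2731⁻¹ mod 3109:
3109 = 1×2731 + 378
2731 = 7×378 + 85
378 = 4×85 + 38
85 = 2×38 + 9
38 = 4×9 + 2
9 = 4×2 + 1
2 = 2×1 + 0
Back-substitute:
1 = 9 − 4·2
1 = −4·38 + 17·9
1 = 17·85 − 38·38
1 = −38·378 + 169·85
1 = 169·2731 − 1221·378
1 = −1221·3109 + 1390·2731
So 2731⁻¹ ≡ 1390 (mod 3109).
Then x ≡ 1390·1500 ≡ 1970 (mod 3109); the smallest non-negative solution is x = 1970.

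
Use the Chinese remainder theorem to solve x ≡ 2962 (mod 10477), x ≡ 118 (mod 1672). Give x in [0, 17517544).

4738566

Write x = 2962 + 10477·k. Then 10477·k ≡ 118 − 2962 ≡ 500 (mod 1672).
Need 10477⁻¹ mod 1672. Extended Euclid on (1672, 445):
1672 = 3×445 + 337
445 = 1×337 + 108
337 = 3×108 + 13
108 = 8×13 + 4
13 = 3×4 + 1
4 = 4×1 + 0
Back-substitute:
1 = 13 − 3·4
1 = −3·108 + 25·13
1 = 25·337 − 78·108
1 = −78·445 + 103·337
1 = 103·1672 − 387·445
10477⁻¹ ≡ 1285 (mod 1672), so k ≡ 1285·500 ≡ 452 (mod 1672).
x = 2962 + 10477·452 = 4738566.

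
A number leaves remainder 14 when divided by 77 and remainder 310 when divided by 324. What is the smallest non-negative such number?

Write x = 14 + 77·k. Then 77·k ≡ 310 − 14 ≡ 296 (mod 324).
Need 77⁻¹ mod 324. Extended Euclid on (324, 77):
324 = 4*77 + 16
77 = 4*16 + 13
16 = 1*13 + 3
13 = 4*3 + 1
3 = 3*1 + 0
Back-substitute:
1 = 13 − 4·3
1 = −4·16 + 5·13
1 = 5·77 − 24·16
1 = −24·324 + 101·77
77⁻¹ ≡ 101 (mod 324), so k ≡ 101·296 ≡ 88 (mod 324).
x = 14 + 77·88 = 6790.

6790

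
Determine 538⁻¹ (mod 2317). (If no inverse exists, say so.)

gcd(2317, 538) by repeated division:
2317 = 4×538 + 165
538 = 3×165 + 43
165 = 3×43 + 36
43 = 1×36 + 7
36 = 5×7 + 1
7 = 7×1 + 0
Since gcd(538, 2317) = 1, back-substitute to write 1 as a combination:
1 = 36 − 5·7
1 = −5·43 + 6·36
1 = 6·165 − 23·43
1 = −23·538 + 75·165
1 = 75·2317 − 323·538
Thus 538·(-323) ≡ 1 (mod 2317); reducing, -323 mod 2317 = 1994.

1994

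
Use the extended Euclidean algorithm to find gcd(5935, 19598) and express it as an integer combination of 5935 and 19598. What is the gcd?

Euclidean algorithm:
19598 = 3*5935 + 1793
5935 = 3*1793 + 556
1793 = 3*556 + 125
556 = 4*125 + 56
125 = 2*56 + 13
56 = 4*13 + 4
13 = 3*4 + 1
4 = 4*1 + 0
gcd(5935, 19598) = 1.
Working backward:
1 = 13 − 3·4
1 = −3·56 + 13·13
1 = 13·125 − 29·56
1 = −29·556 + 129·125
1 = 129·1793 − 416·556
1 = −416·5935 + 1377·1793
1 = 1377·19598 − 4547·5935
So 1 = (1377)·19598 + (-4547)·5935.

1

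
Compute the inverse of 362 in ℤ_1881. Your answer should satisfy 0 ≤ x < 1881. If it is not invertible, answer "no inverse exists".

gcd(1881, 362) by repeated division:
1881 = 5×362 + 71
362 = 5×71 + 7
71 = 10×7 + 1
7 = 7×1 + 0
The gcd is 1. Working backward:
1 = 71 − 10·7
1 = −10·362 + 51·71
1 = 51·1881 − 265·362
Hence 362⁻¹ ≡ -265 ≡ 1616 (mod 1881).

1616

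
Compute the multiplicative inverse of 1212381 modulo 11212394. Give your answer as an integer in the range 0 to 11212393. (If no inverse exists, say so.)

7520107

gcd(11212394, 1212381) by repeated division:
11212394 = 9*1212381 + 300965
1212381 = 4*300965 + 8521
300965 = 35*8521 + 2730
8521 = 3*2730 + 331
2730 = 8*331 + 82
331 = 4*82 + 3
82 = 27*3 + 1
3 = 3*1 + 0
Since gcd(1212381, 11212394) = 1, back-substitute to write 1 as a combination:
1 = 82 − 27·3
1 = −27·331 + 109·82
1 = 109·2730 − 899·331
1 = −899·8521 + 2806·2730
1 = 2806·300965 − 99109·8521
1 = −99109·1212381 + 399242·300965
1 = 399242·11212394 − 3692287·1212381
So 1212381·(-3692287) ≡ 1 (mod 11212394), and -3692287 ≡ 7520107 (mod 11212394).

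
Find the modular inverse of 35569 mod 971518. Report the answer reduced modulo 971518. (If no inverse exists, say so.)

434505

Extended Euclidean algorithm:
971518 = 27·35569 + 11155
35569 = 3·11155 + 2104
11155 = 5·2104 + 635
2104 = 3·635 + 199
635 = 3·199 + 38
199 = 5·38 + 9
38 = 4·9 + 2
9 = 4·2 + 1
2 = 2·1 + 0
gcd = 1, so the inverse exists. Back-substitute:
1 = 9 − 4·2
1 = −4·38 + 17·9
1 = 17·199 − 89·38
1 = −89·635 + 284·199
1 = 284·2104 − 941·635
1 = −941·11155 + 4989·2104
1 = 4989·35569 − 15908·11155
1 = −15908·971518 + 434505·35569
So 35569·434505 ≡ 1 (mod 971518).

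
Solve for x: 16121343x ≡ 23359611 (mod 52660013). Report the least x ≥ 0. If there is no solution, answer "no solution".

no solution

gcd(16121343, 52660013):
52660013 = 3*16121343 + 4295984
16121343 = 3*4295984 + 3233391
4295984 = 1*3233391 + 1062593
3233391 = 3*1062593 + 45612
1062593 = 23*45612 + 13517
45612 = 3*13517 + 5061
13517 = 2*5061 + 3395
5061 = 1*3395 + 1666
3395 = 2*1666 + 63
1666 = 26*63 + 28
63 = 2*28 + 7
28 = 4*7 + 0
gcd = 7, but 7 ∤ 23359611, so the congruence has no solution.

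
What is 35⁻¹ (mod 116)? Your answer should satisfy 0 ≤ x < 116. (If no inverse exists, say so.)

Extended Euclidean algorithm:
116 = 3×35 + 11
35 = 3×11 + 2
11 = 5×2 + 1
2 = 2×1 + 0
The gcd is 1. Working backward:
1 = 11 − 5·2
1 = −5·35 + 16·11
1 = 16·116 − 53·35
Thus 35·(-53) ≡ 1 (mod 116); reducing, -53 mod 116 = 63.

63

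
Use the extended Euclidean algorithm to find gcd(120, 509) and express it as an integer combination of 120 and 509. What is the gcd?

Apply Euclid's algorithm to 509 and 120:
509 = 4×120 + 29
120 = 4×29 + 4
29 = 7×4 + 1
4 = 4×1 + 0
gcd(120, 509) = 1.
Working backward:
1 = 29 − 7·4
1 = −7·120 + 29·29
1 = 29·509 − 123·120
So 1 = (29)·509 + (-123)·120.

1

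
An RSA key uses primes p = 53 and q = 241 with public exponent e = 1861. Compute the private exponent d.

φ(n) = (p−1)(q−1) = 52·240 = 12480.
Need d with 1861·d ≡ 1 (mod 12480). Apply the extended Euclidean algorithm:
12480 = 6·1861 + 1314
1861 = 1·1314 + 547
1314 = 2·547 + 220
547 = 2·220 + 107
220 = 2·107 + 6
107 = 17·6 + 5
6 = 1·5 + 1
5 = 5·1 + 0
Back-substitute:
1 = 6 − 5
1 = −107 + 18·6
1 = 18·220 − 37·107
1 = −37·547 + 92·220
1 = 92·1314 − 221·547
1 = −221·1861 + 313·1314
1 = 313·12480 − 2099·1861
So 1861·(-2099) ≡ 1 (mod 12480), hence d ≡ -2099 ≡ 10381 (mod 12480).

10381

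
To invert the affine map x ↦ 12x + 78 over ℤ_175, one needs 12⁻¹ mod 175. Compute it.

73

Extended Euclidean algorithm:
175 = 14*12 + 7
12 = 1*7 + 5
7 = 1*5 + 2
5 = 2*2 + 1
2 = 2*1 + 0
Since gcd(12, 175) = 1, back-substitute to write 1 as a combination:
1 = 5 − 2·2
1 = −2·7 + 3·5
1 = 3·12 − 5·7
1 = −5·175 + 73·12
So 12·73 ≡ 1 (mod 175).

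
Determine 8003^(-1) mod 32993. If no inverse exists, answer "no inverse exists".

16816

gcd(32993, 8003) by repeated division:
32993 = 4×8003 + 981
8003 = 8×981 + 155
981 = 6×155 + 51
155 = 3×51 + 2
51 = 25×2 + 1
2 = 2×1 + 0
Since gcd(8003, 32993) = 1, back-substitute to write 1 as a combination:
1 = 51 − 25·2
1 = −25·155 + 76·51
1 = 76·981 − 481·155
1 = −481·8003 + 3924·981
1 = 3924·32993 − 16177·8003
So 8003·(-16177) ≡ 1 (mod 32993), and -16177 ≡ 16816 (mod 32993).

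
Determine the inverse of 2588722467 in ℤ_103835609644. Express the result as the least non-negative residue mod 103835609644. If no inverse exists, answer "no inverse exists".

gcd(103835609644, 2588722467) by repeated division:
103835609644 = 40×2588722467 + 286710964
2588722467 = 9×286710964 + 8323791
286710964 = 34×8323791 + 3702070
8323791 = 2×3702070 + 919651
3702070 = 4×919651 + 23466
919651 = 39×23466 + 4477
23466 = 5×4477 + 1081
4477 = 4×1081 + 153
1081 = 7×153 + 10
153 = 15×10 + 3
10 = 3×3 + 1
3 = 3×1 + 0
Since gcd(2588722467, 103835609644) = 1, back-substitute to write 1 as a combination:
1 = 10 − 3·3
1 = −3·153 + 46·10
1 = 46·1081 − 325·153
1 = −325·4477 + 1346·1081
1 = 1346·23466 − 7055·4477
1 = −7055·919651 + 276491·23466
1 = 276491·3702070 − 1113019·919651
1 = −1113019·8323791 + 2502529·3702070
1 = 2502529·286710964 − 86199005·8323791
1 = −86199005·2588722467 + 778293574·286710964
1 = 778293574·103835609644 − 31217941965·2588722467
Thus 2588722467·(-31217941965) ≡ 1 (mod 103835609644); reducing, -31217941965 mod 103835609644 = 72617667679.

72617667679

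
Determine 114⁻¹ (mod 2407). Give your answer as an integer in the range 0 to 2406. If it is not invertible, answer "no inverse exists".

Extended Euclidean algorithm:
2407 = 21*114 + 13
114 = 8*13 + 10
13 = 1*10 + 3
10 = 3*3 + 1
3 = 3*1 + 0
The gcd is 1. Working backward:
1 = 10 − 3·3
1 = −3·13 + 4·10
1 = 4·114 − 35·13
1 = −35·2407 + 739·114
So 114·739 ≡ 1 (mod 2407).

739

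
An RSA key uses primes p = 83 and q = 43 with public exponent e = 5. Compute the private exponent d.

φ(n) = (p−1)(q−1) = 82·42 = 3444.
Need d with 5·d ≡ 1 (mod 3444). Apply the extended Euclidean algorithm:
3444 = 688*5 + 4
5 = 1*4 + 1
4 = 4*1 + 0
Back-substitute:
1 = 5 − 4
1 = −3444 + 689·5
So 5·689 ≡ 1 (mod 3444), hence d = 689.

689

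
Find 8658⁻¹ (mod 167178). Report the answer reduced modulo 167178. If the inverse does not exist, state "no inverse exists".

Euclidean algorithm on 167178, 8658:
167178 = 19*8658 + 2676
8658 = 3*2676 + 630
2676 = 4*630 + 156
630 = 4*156 + 6
156 = 26*6 + 0
gcd(8658, 167178) = 6 ≠ 1, so 8658 has no multiplicative inverse modulo 167178.

no inverse exists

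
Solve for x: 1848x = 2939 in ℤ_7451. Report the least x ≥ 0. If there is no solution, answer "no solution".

5610

First find gcd(1848, 7451):
7451 = 4·1848 + 59
1848 = 31·59 + 19
59 = 3·19 + 2
19 = 9·2 + 1
2 = 2·1 + 0
gcd = 1, so a unique solution mod 7451 exists.
Back-substitute for the Bézout coefficients:
1 = 19 − 9·2
1 = −9·59 + 28·19
1 = 28·1848 − 877·59
1 = −877·7451 + 3536·1848
So 1848·(3536) ≡ 1 (mod 7451), giving 1848⁻¹ ≡ 3536.
x ≡ 1848⁻¹·2939 ≡ 3536·2939 ≡ 5610 (mod 7451).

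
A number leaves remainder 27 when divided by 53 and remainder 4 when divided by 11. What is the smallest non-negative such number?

345

Write x = 27 + 53·k. Then 53·k ≡ 4 − 27 ≡ 10 (mod 11).
Need 53⁻¹ mod 11. Extended Euclid on (11, 9):
11 = 1*9 + 2
9 = 4*2 + 1
2 = 2*1 + 0
Back-substitute:
1 = 9 − 4·2
1 = −4·11 + 5·9
53⁻¹ ≡ 5 (mod 11), so k ≡ 5·10 ≡ 6 (mod 11).
x = 27 + 53·6 = 345.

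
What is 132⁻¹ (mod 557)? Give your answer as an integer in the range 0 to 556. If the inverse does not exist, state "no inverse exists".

Extended Euclidean algorithm:
557 = 4*132 + 29
132 = 4*29 + 16
29 = 1*16 + 13
16 = 1*13 + 3
13 = 4*3 + 1
3 = 3*1 + 0
The gcd is 1. Working backward:
1 = 13 − 4·3
1 = −4·16 + 5·13
1 = 5·29 − 9·16
1 = −9·132 + 41·29
1 = 41·557 − 173·132
So 132·(-173) ≡ 1 (mod 557), and -173 ≡ 384 (mod 557).

384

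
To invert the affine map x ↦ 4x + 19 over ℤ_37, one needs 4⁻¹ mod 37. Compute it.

Run Euclid on (37, 4):
37 = 9*4 + 1
4 = 4*1 + 0
gcd = 1, so the inverse exists. Back-substitute:
1 = 37 − 9·4
Thus 4·(-9) ≡ 1 (mod 37); reducing, -9 mod 37 = 28.

28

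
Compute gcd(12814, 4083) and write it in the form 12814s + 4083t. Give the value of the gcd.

1

Apply Euclid's algorithm to 12814 and 4083:
12814 = 3·4083 + 565
4083 = 7·565 + 128
565 = 4·128 + 53
128 = 2·53 + 22
53 = 2·22 + 9
22 = 2·9 + 4
9 = 2·4 + 1
4 = 4·1 + 0
gcd(12814, 4083) = 1.
Working backward:
1 = 9 − 2·4
1 = −2·22 + 5·9
1 = 5·53 − 12·22
1 = −12·128 + 29·53
1 = 29·565 − 128·128
1 = −128·4083 + 925·565
1 = 925·12814 − 2903·4083
So 1 = (925)·12814 + (-2903)·4083.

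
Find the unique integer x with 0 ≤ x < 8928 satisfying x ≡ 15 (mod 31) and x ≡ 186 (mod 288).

3642

Write x = 15 + 31·k. Then 31·k ≡ 186 − 15 ≡ 171 (mod 288).
Need 31⁻¹ mod 288. Extended Euclid on (288, 31):
288 = 9*31 + 9
31 = 3*9 + 4
9 = 2*4 + 1
4 = 4*1 + 0
Back-substitute:
1 = 9 − 2·4
1 = −2·31 + 7·9
1 = 7·288 − 65·31
31⁻¹ ≡ 223 (mod 288), so k ≡ 223·171 ≡ 117 (mod 288).
x = 15 + 31·117 = 3642.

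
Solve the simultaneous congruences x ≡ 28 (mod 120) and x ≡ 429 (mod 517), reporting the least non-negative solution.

Write x = 28 + 120·k. Then 120·k ≡ 429 − 28 ≡ 401 (mod 517).
Need 120⁻¹ mod 517. Extended Euclid on (517, 120):
517 = 4×120 + 37
120 = 3×37 + 9
37 = 4×9 + 1
9 = 9×1 + 0
Back-substitute:
1 = 37 − 4·9
1 = −4·120 + 13·37
1 = 13·517 − 56·120
120⁻¹ ≡ 461 (mod 517), so k ≡ 461·401 ≡ 292 (mod 517).
x = 28 + 120·292 = 35068.

35068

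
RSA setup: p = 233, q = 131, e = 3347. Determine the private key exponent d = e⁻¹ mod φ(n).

φ(n) = (p−1)(q−1) = 232·130 = 30160.
Need d with 3347·d ≡ 1 (mod 30160). Apply the extended Euclidean algorithm:
30160 = 9·3347 + 37
3347 = 90·37 + 17
37 = 2·17 + 3
17 = 5·3 + 2
3 = 1·2 + 1
2 = 2·1 + 0
Back-substitute:
1 = 3 − 2
1 = −17 + 6·3
1 = 6·37 − 13·17
1 = −13·3347 + 1176·37
1 = 1176·30160 − 10597·3347
So 3347·(-10597) ≡ 1 (mod 30160), hence d ≡ -10597 ≡ 19563 (mod 30160).

19563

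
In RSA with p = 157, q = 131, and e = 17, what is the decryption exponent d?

φ(n) = (p−1)(q−1) = 156·130 = 20280.
Need d with 17·d ≡ 1 (mod 20280). Apply the extended Euclidean algorithm:
20280 = 1192*17 + 16
17 = 1*16 + 1
16 = 16*1 + 0
Back-substitute:
1 = 17 − 16
1 = −20280 + 1193·17
So 17·1193 ≡ 1 (mod 20280), hence d = 1193.

1193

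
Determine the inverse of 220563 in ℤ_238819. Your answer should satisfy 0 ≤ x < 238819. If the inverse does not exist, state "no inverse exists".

Compute gcd(220563, 238819):
238819 = 1×220563 + 18256
220563 = 12×18256 + 1491
18256 = 12×1491 + 364
1491 = 4×364 + 35
364 = 10×35 + 14
35 = 2×14 + 7
14 = 2×7 + 0
Since gcd = 7 > 1, 220563 is not a unit mod 238819.

no inverse exists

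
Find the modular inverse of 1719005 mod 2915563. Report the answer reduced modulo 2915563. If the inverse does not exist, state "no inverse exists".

Run Euclid on (2915563, 1719005):
2915563 = 1×1719005 + 1196558
1719005 = 1×1196558 + 522447
1196558 = 2×522447 + 151664
522447 = 3×151664 + 67455
151664 = 2×67455 + 16754
67455 = 4×16754 + 439
16754 = 38×439 + 72
439 = 6×72 + 7
72 = 10×7 + 2
7 = 3×2 + 1
2 = 2×1 + 0
Since gcd(1719005, 2915563) = 1, back-substitute to write 1 as a combination:
1 = 7 − 3·2
1 = −3·72 + 31·7
1 = 31·439 − 189·72
1 = −189·16754 + 7213·439
1 = 7213·67455 − 29041·16754
1 = −29041·151664 + 65295·67455
1 = 65295·522447 − 224926·151664
1 = −224926·1196558 + 515147·522447
1 = 515147·1719005 − 740073·1196558
1 = −740073·2915563 + 1255220·1719005
So 1719005·1255220 ≡ 1 (mod 2915563).

1255220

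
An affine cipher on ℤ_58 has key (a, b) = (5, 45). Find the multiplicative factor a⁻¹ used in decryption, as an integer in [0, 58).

35

Run Euclid on (58, 5):
58 = 11*5 + 3
5 = 1*3 + 2
3 = 1*2 + 1
2 = 2*1 + 0
The gcd is 1. Working backward:
1 = 3 − 2
1 = −5 + 2·3
1 = 2·58 − 23·5
So 5·(-23) ≡ 1 (mod 58), and -23 ≡ 35 (mod 58).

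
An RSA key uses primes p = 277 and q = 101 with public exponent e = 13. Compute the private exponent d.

25477

φ(n) = (p−1)(q−1) = 276·100 = 27600.
Need d with 13·d ≡ 1 (mod 27600). Apply the extended Euclidean algorithm:
27600 = 2123*13 + 1
13 = 13*1 + 0
Back-substitute:
1 = 27600 − 2123·13
So 13·(-2123) ≡ 1 (mod 27600), hence d ≡ -2123 ≡ 25477 (mod 27600).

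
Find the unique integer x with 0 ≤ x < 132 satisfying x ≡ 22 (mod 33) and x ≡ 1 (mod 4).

121

Write x = 22 + 33·k. Then 33·k ≡ 1 − 22 ≡ 3 (mod 4).
Need 33⁻¹ mod 4. Extended Euclid on (4, 1):
4 = 4·1 + 0
33⁻¹ ≡ 1 (mod 4), so k ≡ 1·3 ≡ 3 (mod 4).
x = 22 + 33·3 = 121.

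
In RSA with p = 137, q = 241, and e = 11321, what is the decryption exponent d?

φ(n) = (p−1)(q−1) = 136·240 = 32640.
Need d with 11321·d ≡ 1 (mod 32640). Apply the extended Euclidean algorithm:
32640 = 2·11321 + 9998
11321 = 1·9998 + 1323
9998 = 7·1323 + 737
1323 = 1·737 + 586
737 = 1·586 + 151
586 = 3·151 + 133
151 = 1·133 + 18
133 = 7·18 + 7
18 = 2·7 + 4
7 = 1·4 + 3
4 = 1·3 + 1
3 = 3·1 + 0
Back-substitute:
1 = 4 − 3
1 = −7 + 2·4
1 = 2·18 − 5·7
1 = −5·133 + 37·18
1 = 37·151 − 42·133
1 = −42·586 + 163·151
1 = 163·737 − 205·586
1 = −205·1323 + 368·737
1 = 368·9998 − 2781·1323
1 = −2781·11321 + 3149·9998
1 = 3149·32640 − 9079·11321
So 11321·(-9079) ≡ 1 (mod 32640), hence d ≡ -9079 ≡ 23561 (mod 32640).

23561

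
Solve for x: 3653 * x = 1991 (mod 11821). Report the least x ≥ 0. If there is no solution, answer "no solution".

First find gcd(3653, 11821):
11821 = 3·3653 + 862
3653 = 4·862 + 205
862 = 4·205 + 42
205 = 4·42 + 37
42 = 1·37 + 5
37 = 7·5 + 2
5 = 2·2 + 1
2 = 2·1 + 0
gcd = 1, so a unique solution mod 11821 exists.
Back-substitute for the Bézout coefficients:
1 = 5 − 2·2
1 = −2·37 + 15·5
1 = 15·42 − 17·37
1 = −17·205 + 83·42
1 = 83·862 − 349·205
1 = −349·3653 + 1479·862
1 = 1479·11821 − 4786·3653
So 3653·(-4786) ≡ 1 (mod 11821), giving 3653⁻¹ ≡ 7035.
x ≡ 3653⁻¹·1991 ≡ 7035·1991 ≡ 10621 (mod 11821).

10621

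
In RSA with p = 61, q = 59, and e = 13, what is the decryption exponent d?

2677

φ(n) = (p−1)(q−1) = 60·58 = 3480.
Need d with 13·d ≡ 1 (mod 3480). Apply the extended Euclidean algorithm:
3480 = 267×13 + 9
13 = 1×9 + 4
9 = 2×4 + 1
4 = 4×1 + 0
Back-substitute:
1 = 9 − 2·4
1 = −2·13 + 3·9
1 = 3·3480 − 803·13
So 13·(-803) ≡ 1 (mod 3480), hence d ≡ -803 ≡ 2677 (mod 3480).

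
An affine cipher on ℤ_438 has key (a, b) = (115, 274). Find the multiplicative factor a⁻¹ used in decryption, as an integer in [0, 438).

Run Euclid on (438, 115):
438 = 3*115 + 93
115 = 1*93 + 22
93 = 4*22 + 5
22 = 4*5 + 2
5 = 2*2 + 1
2 = 2*1 + 0
gcd = 1, so the inverse exists. Back-substitute:
1 = 5 − 2·2
1 = −2·22 + 9·5
1 = 9·93 − 38·22
1 = −38·115 + 47·93
1 = 47·438 − 179·115
So 115·(-179) ≡ 1 (mod 438), and -179 ≡ 259 (mod 438).

259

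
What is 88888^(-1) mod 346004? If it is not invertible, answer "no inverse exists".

Compute gcd(88888, 346004):
346004 = 3×88888 + 79340
88888 = 1×79340 + 9548
79340 = 8×9548 + 2956
9548 = 3×2956 + 680
2956 = 4×680 + 236
680 = 2×236 + 208
236 = 1×208 + 28
208 = 7×28 + 12
28 = 2×12 + 4
12 = 3×4 + 0
gcd(88888, 346004) = 4 ≠ 1, so 88888 has no multiplicative inverse modulo 346004.

no inverse exists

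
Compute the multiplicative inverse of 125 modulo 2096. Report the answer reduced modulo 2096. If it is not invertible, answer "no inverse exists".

1157

gcd(2096, 125) by repeated division:
2096 = 16·125 + 96
125 = 1·96 + 29
96 = 3·29 + 9
29 = 3·9 + 2
9 = 4·2 + 1
2 = 2·1 + 0
The gcd is 1. Working backward:
1 = 9 − 4·2
1 = −4·29 + 13·9
1 = 13·96 − 43·29
1 = −43·125 + 56·96
1 = 56·2096 − 939·125
Thus 125·(-939) ≡ 1 (mod 2096); reducing, -939 mod 2096 = 1157.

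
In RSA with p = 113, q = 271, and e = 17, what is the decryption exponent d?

10673

φ(n) = (p−1)(q−1) = 112·270 = 30240.
Need d with 17·d ≡ 1 (mod 30240). Apply the extended Euclidean algorithm:
30240 = 1778·17 + 14
17 = 1·14 + 3
14 = 4·3 + 2
3 = 1·2 + 1
2 = 2·1 + 0
Back-substitute:
1 = 3 − 2
1 = −14 + 5·3
1 = 5·17 − 6·14
1 = −6·30240 + 10673·17
So 17·10673 ≡ 1 (mod 30240), hence d = 10673.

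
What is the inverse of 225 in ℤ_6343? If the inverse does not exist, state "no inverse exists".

1917

Extended Euclidean algorithm:
6343 = 28·225 + 43
225 = 5·43 + 10
43 = 4·10 + 3
10 = 3·3 + 1
3 = 3·1 + 0
The gcd is 1. Working backward:
1 = 10 − 3·3
1 = −3·43 + 13·10
1 = 13·225 − 68·43
1 = −68·6343 + 1917·225
So 225·1917 ≡ 1 (mod 6343).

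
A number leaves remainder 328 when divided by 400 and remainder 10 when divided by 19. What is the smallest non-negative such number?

2328

Write x = 328 + 400·k. Then 400·k ≡ 10 − 328 ≡ 5 (mod 19).
Need 400⁻¹ mod 19. Extended Euclid on (19, 1):
19 = 19*1 + 0
400⁻¹ ≡ 1 (mod 19), so k ≡ 1·5 ≡ 5 (mod 19).
x = 328 + 400·5 = 2328.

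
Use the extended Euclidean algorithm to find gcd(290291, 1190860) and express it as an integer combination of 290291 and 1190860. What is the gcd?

Apply Euclid's algorithm to 1190860 and 290291:
1190860 = 4*290291 + 29696
290291 = 9*29696 + 23027
29696 = 1*23027 + 6669
23027 = 3*6669 + 3020
6669 = 2*3020 + 629
3020 = 4*629 + 504
629 = 1*504 + 125
504 = 4*125 + 4
125 = 31*4 + 1
4 = 4*1 + 0
gcd(290291, 1190860) = 1.
Express as a combination:
1 = 125 − 31·4
1 = −31·504 + 125·125
1 = 125·629 − 156·504
1 = −156·3020 + 749·629
1 = 749·6669 − 1654·3020
1 = −1654·23027 + 5711·6669
1 = 5711·29696 − 7365·23027
1 = −7365·290291 + 71996·29696
1 = 71996·1190860 − 295349·290291
So 1 = (71996)·1190860 + (-295349)·290291.

1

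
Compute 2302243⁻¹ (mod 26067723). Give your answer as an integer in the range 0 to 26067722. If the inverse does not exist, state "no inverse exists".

Run Euclid on (26067723, 2302243):
26067723 = 11×2302243 + 743050
2302243 = 3×743050 + 73093
743050 = 10×73093 + 12120
73093 = 6×12120 + 373
12120 = 32×373 + 184
373 = 2×184 + 5
184 = 36×5 + 4
5 = 1×4 + 1
4 = 4×1 + 0
Since gcd(2302243, 26067723) = 1, back-substitute to write 1 as a combination:
1 = 5 − 4
1 = −184 + 37·5
1 = 37·373 − 75·184
1 = −75·12120 + 2437·373
1 = 2437·73093 − 14697·12120
1 = −14697·743050 + 149407·73093
1 = 149407·2302243 − 462918·743050
1 = −462918·26067723 + 5241505·2302243
So 2302243·5241505 ≡ 1 (mod 26067723).

5241505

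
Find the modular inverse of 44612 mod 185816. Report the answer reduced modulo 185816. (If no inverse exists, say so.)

no inverse exists

Euclidean algorithm on 185816, 44612:
185816 = 4*44612 + 7368
44612 = 6*7368 + 404
7368 = 18*404 + 96
404 = 4*96 + 20
96 = 4*20 + 16
20 = 1*16 + 4
16 = 4*4 + 0
The gcd is 4, not 1, hence no inverse exists.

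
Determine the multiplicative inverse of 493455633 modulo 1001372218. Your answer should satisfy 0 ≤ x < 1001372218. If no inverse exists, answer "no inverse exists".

no inverse exists

Compute gcd(493455633, 1001372218):
1001372218 = 2*493455633 + 14460952
493455633 = 34*14460952 + 1783265
14460952 = 8*1783265 + 194832
1783265 = 9*194832 + 29777
194832 = 6*29777 + 16170
29777 = 1*16170 + 13607
16170 = 1*13607 + 2563
13607 = 5*2563 + 792
2563 = 3*792 + 187
792 = 4*187 + 44
187 = 4*44 + 11
44 = 4*11 + 0
The gcd is 11, not 1, hence no inverse exists.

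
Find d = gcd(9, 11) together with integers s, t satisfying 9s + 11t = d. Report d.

1

Repeated division:
11 = 1×9 + 2
9 = 4×2 + 1
2 = 2×1 + 0
gcd(9, 11) = 1.
Working backward:
1 = 9 − 4·2
1 = −4·11 + 5·9
So 1 = (-4)·11 + (5)·9.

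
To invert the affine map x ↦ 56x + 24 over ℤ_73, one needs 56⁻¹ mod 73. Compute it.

30

gcd(73, 56) by repeated division:
73 = 1×56 + 17
56 = 3×17 + 5
17 = 3×5 + 2
5 = 2×2 + 1
2 = 2×1 + 0
The gcd is 1. Working backward:
1 = 5 − 2·2
1 = −2·17 + 7·5
1 = 7·56 − 23·17
1 = −23·73 + 30·56
So 56·30 ≡ 1 (mod 73).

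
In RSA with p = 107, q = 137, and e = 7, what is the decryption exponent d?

4119

φ(n) = (p−1)(q−1) = 106·136 = 14416.
Need d with 7·d ≡ 1 (mod 14416). Apply the extended Euclidean algorithm:
14416 = 2059*7 + 3
7 = 2*3 + 1
3 = 3*1 + 0
Back-substitute:
1 = 7 − 2·3
1 = −2·14416 + 4119·7
So 7·4119 ≡ 1 (mod 14416), hence d = 4119.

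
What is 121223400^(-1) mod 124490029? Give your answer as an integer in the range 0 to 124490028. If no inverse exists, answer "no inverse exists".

24061507

gcd(124490029, 121223400) by repeated division:
124490029 = 1·121223400 + 3266629
121223400 = 37·3266629 + 358127
3266629 = 9·358127 + 43486
358127 = 8·43486 + 10239
43486 = 4·10239 + 2530
10239 = 4·2530 + 119
2530 = 21·119 + 31
119 = 3·31 + 26
31 = 1·26 + 5
26 = 5·5 + 1
5 = 5·1 + 0
Since gcd(121223400, 124490029) = 1, back-substitute to write 1 as a combination:
1 = 26 − 5·5
1 = −5·31 + 6·26
1 = 6·119 − 23·31
1 = −23·2530 + 489·119
1 = 489·10239 − 1979·2530
1 = −1979·43486 + 8405·10239
1 = 8405·358127 − 69219·43486
1 = −69219·3266629 + 631376·358127
1 = 631376·121223400 − 23430131·3266629
1 = −23430131·124490029 + 24061507·121223400
So 121223400·24061507 ≡ 1 (mod 124490029).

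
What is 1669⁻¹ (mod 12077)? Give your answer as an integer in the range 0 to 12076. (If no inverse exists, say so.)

gcd(12077, 1669) by repeated division:
12077 = 7·1669 + 394
1669 = 4·394 + 93
394 = 4·93 + 22
93 = 4·22 + 5
22 = 4·5 + 2
5 = 2·2 + 1
2 = 2·1 + 0
gcd = 1, so the inverse exists. Back-substitute:
1 = 5 − 2·2
1 = −2·22 + 9·5
1 = 9·93 − 38·22
1 = −38·394 + 161·93
1 = 161·1669 − 682·394
1 = −682·12077 + 4935·1669
So 1669·4935 ≡ 1 (mod 12077).

4935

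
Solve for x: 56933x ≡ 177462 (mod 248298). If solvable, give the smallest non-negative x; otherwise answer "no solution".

181740

First find gcd(56933, 248298):
248298 = 4×56933 + 20566
56933 = 2×20566 + 15801
20566 = 1×15801 + 4765
15801 = 3×4765 + 1506
4765 = 3×1506 + 247
1506 = 6×247 + 24
247 = 10×24 + 7
24 = 3×7 + 3
7 = 2×3 + 1
3 = 3×1 + 0
gcd = 1, so a unique solution mod 248298 exists.
Back-substitute for the Bézout coefficients:
1 = 7 − 2·3
1 = −2·24 + 7·7
1 = 7·247 − 72·24
1 = −72·1506 + 439·247
1 = 439·4765 − 1389·1506
1 = −1389·15801 + 4606·4765
1 = 4606·20566 − 5995·15801
1 = −5995·56933 + 16596·20566
1 = 16596·248298 − 72379·56933
So 56933·(-72379) ≡ 1 (mod 248298), giving 56933⁻¹ ≡ 175919.
x ≡ 56933⁻¹·177462 ≡ 175919·177462 ≡ 181740 (mod 248298).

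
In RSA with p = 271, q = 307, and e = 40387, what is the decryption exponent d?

φ(n) = (p−1)(q−1) = 270·306 = 82620.
Need d with 40387·d ≡ 1 (mod 82620). Apply the extended Euclidean algorithm:
82620 = 2·40387 + 1846
40387 = 21·1846 + 1621
1846 = 1·1621 + 225
1621 = 7·225 + 46
225 = 4·46 + 41
46 = 1·41 + 5
41 = 8·5 + 1
5 = 5·1 + 0
Back-substitute:
1 = 41 − 8·5
1 = −8·46 + 9·41
1 = 9·225 − 44·46
1 = −44·1621 + 317·225
1 = 317·1846 − 361·1621
1 = −361·40387 + 7898·1846
1 = 7898·82620 − 16157·40387
So 40387·(-16157) ≡ 1 (mod 82620), hence d ≡ -16157 ≡ 66463 (mod 82620).

66463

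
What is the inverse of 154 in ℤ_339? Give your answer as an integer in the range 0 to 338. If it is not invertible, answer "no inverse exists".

328

gcd(339, 154) by repeated division:
339 = 2*154 + 31
154 = 4*31 + 30
31 = 1*30 + 1
30 = 30*1 + 0
gcd = 1, so the inverse exists. Back-substitute:
1 = 31 − 30
1 = −154 + 5·31
1 = 5·339 − 11·154
Hence 154⁻¹ ≡ -11 ≡ 328 (mod 339).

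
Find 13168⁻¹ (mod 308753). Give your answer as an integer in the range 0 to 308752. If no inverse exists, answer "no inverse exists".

gcd(308753, 13168) by repeated division:
308753 = 23*13168 + 5889
13168 = 2*5889 + 1390
5889 = 4*1390 + 329
1390 = 4*329 + 74
329 = 4*74 + 33
74 = 2*33 + 8
33 = 4*8 + 1
8 = 8*1 + 0
Since gcd(13168, 308753) = 1, back-substitute to write 1 as a combination:
1 = 33 − 4·8
1 = −4·74 + 9·33
1 = 9·329 − 40·74
1 = −40·1390 + 169·329
1 = 169·5889 − 716·1390
1 = −716·13168 + 1601·5889
1 = 1601·308753 − 37539·13168
Hence 13168⁻¹ ≡ -37539 ≡ 271214 (mod 308753).

271214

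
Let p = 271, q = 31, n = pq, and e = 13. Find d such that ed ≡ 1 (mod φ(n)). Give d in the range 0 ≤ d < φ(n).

φ(n) = (p−1)(q−1) = 270·30 = 8100.
Need d with 13·d ≡ 1 (mod 8100). Apply the extended Euclidean algorithm:
8100 = 623·13 + 1
13 = 13·1 + 0
Back-substitute:
1 = 8100 − 623·13
So 13·(-623) ≡ 1 (mod 8100), hence d ≡ -623 ≡ 7477 (mod 8100).

7477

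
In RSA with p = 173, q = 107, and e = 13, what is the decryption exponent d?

2805

φ(n) = (p−1)(q−1) = 172·106 = 18232.
Need d with 13·d ≡ 1 (mod 18232). Apply the extended Euclidean algorithm:
18232 = 1402·13 + 6
13 = 2·6 + 1
6 = 6·1 + 0
Back-substitute:
1 = 13 − 2·6
1 = −2·18232 + 2805·13
So 13·2805 ≡ 1 (mod 18232), hence d = 2805.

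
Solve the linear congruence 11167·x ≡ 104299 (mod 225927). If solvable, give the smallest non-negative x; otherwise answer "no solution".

First find gcd(11167, 225927):
225927 = 20×11167 + 2587
11167 = 4×2587 + 819
2587 = 3×819 + 130
819 = 6×130 + 39
130 = 3×39 + 13
39 = 3×13 + 0
gcd = 13 and 13 | 104299, so solutions exist. Divide through by 13: 859x ≡ 8023 (mod 17379).
Now find 859⁻¹ mod 17379:
17379 = 20×859 + 199
859 = 4×199 + 63
199 = 3×63 + 10
63 = 6×10 + 3
10 = 3×3 + 1
3 = 3×1 + 0
Back-substitute:
1 = 10 − 3·3
1 = −3·63 + 19·10
1 = 19·199 − 60·63
1 = −60·859 + 259·199
1 = 259·17379 − 5240·859
So 859·(-5240) ≡ 1 (mod 17379), i.e. 859⁻¹ ≡ 12139.
Then x ≡ 12139·8023 ≡ 16660 (mod 17379); the smallest non-negative solution is x = 16660.

16660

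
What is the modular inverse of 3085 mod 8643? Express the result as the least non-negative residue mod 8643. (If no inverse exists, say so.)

7951

gcd(8643, 3085) by repeated division:
8643 = 2·3085 + 2473
3085 = 1·2473 + 612
2473 = 4·612 + 25
612 = 24·25 + 12
25 = 2·12 + 1
12 = 12·1 + 0
gcd = 1, so the inverse exists. Back-substitute:
1 = 25 − 2·12
1 = −2·612 + 49·25
1 = 49·2473 − 198·612
1 = −198·3085 + 247·2473
1 = 247·8643 − 692·3085
Hence 3085⁻¹ ≡ -692 ≡ 7951 (mod 8643).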